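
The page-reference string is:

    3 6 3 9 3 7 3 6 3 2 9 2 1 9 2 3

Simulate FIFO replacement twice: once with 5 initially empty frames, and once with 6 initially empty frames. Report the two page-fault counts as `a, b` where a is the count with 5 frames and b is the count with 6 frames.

7, 6

5 frames: F F . F . F . . . F . . F . . F → 7 faults.
6 frames: F F . F . F . . . F . . F . . . → 6 faults.
6 < 7: adding a frame reduced faults, as is typical.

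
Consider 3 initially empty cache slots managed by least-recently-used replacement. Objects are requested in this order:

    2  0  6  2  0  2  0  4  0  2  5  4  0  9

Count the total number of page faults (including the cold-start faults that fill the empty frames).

2: fault, frames {2}
0: fault, frames {2,0}
6: fault, frames {2,0,6}
2: hit
0: hit
2: hit
0: hit
4: fault, evict 6, frames {2,0,4}
0: hit
2: hit
5: fault, evict 4, frames {0,2,5}
4: fault, evict 0, frames {2,5,4}
0: fault, evict 2, frames {5,4,0}
9: fault, evict 5, frames {4,0,9}
Page faults: 8.

8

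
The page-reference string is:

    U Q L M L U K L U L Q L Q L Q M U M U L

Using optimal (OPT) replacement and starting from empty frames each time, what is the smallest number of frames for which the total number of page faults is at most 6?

f=1: 20 faults
f=2: 11 faults
f=3: 7 faults
f=4: 6 faults
f=5: 5 faults
Smallest f with faults ≤ 6 is 4.

4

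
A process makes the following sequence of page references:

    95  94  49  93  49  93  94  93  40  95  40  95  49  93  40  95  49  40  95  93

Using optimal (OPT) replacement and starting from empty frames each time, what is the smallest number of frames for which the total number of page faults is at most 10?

3

f=1: 20 faults
f=2: 13 faults
f=3: 9 faults
f=4: 5 faults
f=5: 5 faults
Smallest f with faults ≤ 10 is 3.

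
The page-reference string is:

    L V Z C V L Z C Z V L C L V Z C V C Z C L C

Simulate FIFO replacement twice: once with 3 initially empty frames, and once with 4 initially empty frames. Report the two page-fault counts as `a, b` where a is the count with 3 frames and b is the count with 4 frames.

9, 4

3 frames: F F F F . F . . . F . . . . F F . . . . F . → 9 faults.
4 frames: F F F F . . . . . . . . . . . . . . . . . . → 4 faults.
4 < 9: adding a frame reduced faults, as is typical.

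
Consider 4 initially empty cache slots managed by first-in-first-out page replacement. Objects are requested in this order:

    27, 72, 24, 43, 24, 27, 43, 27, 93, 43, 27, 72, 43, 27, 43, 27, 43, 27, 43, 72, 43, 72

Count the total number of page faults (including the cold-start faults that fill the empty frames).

27 → miss, frames [27]
72 → miss, frames [27, 72]
24 → miss, frames [27, 72, 24]
43 → miss, frames [27, 72, 24, 43]
24 → hit
27 → hit
43 → hit
27 → hit
93 → miss, evict 27, frames [72, 24, 43, 93]
43 → hit
27 → miss, evict 72, frames [24, 43, 93, 27]
72 → miss, evict 24, frames [43, 93, 27, 72]
43 → hit
27 → hit
43 → hit
27 → hit
43 → hit
27 → hit
43 → hit
72 → hit
43 → hit
72 → hit
Page faults: 7.

7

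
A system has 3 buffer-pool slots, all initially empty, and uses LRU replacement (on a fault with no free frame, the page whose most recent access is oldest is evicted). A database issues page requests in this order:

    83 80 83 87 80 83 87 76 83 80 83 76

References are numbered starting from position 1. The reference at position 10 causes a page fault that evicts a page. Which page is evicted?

pos 1: 83 -> fault, frames [83]
pos 2: 80 -> fault, frames [83, 80]
pos 3: 83 -> hit
pos 4: 87 -> fault, frames [80, 83, 87]
pos 5: 80 -> hit
pos 6: 83 -> hit
pos 7: 87 -> hit
pos 8: 76 -> fault, evict 80, frames [83, 87, 76]
pos 9: 83 -> hit
pos 10: 80 -> fault, evict 87, frames [76, 83, 80]
At position 10, page 87 is evicted.

87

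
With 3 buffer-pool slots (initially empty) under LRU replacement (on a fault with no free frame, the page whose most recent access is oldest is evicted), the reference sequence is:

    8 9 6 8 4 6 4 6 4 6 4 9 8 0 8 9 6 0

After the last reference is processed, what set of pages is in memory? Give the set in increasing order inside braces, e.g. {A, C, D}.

{0, 6, 9}

8 → fault, frames [8]
9 → fault, frames [8, 9]
6 → fault, frames [8, 9, 6]
8 → hit
4 → fault, evict 9, frames [6, 8, 4]
6 → hit
4 → hit
6 → hit
4 → hit
6 → hit
4 → hit
9 → fault, evict 8, frames [6, 4, 9]
8 → fault, evict 6, frames [4, 9, 8]
0 → fault, evict 4, frames [9, 8, 0]
8 → hit
9 → hit
6 → fault, evict 0, frames [8, 9, 6]
0 → fault, evict 8, frames [9, 6, 0]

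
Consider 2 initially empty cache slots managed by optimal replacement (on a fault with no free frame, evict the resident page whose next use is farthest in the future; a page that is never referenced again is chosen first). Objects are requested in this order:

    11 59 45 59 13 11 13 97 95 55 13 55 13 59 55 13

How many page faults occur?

10

11: miss, frames {11}
59: miss, frames {11,59}
45: miss, evict 11, frames {59,45}
59: hit
13: miss, evict 45, frames {59,13}
11: miss, evict 59, frames {13,11}
13: hit
97: miss, evict 11, frames {13,97}
95: miss, evict 97, frames {13,95}
55: miss, evict 95, frames {13,55}
13: hit
55: hit
13: hit
59: miss, evict 13, frames {55,59}
55: hit
13: miss, evict 59, frames {55,13}
Page faults: 10.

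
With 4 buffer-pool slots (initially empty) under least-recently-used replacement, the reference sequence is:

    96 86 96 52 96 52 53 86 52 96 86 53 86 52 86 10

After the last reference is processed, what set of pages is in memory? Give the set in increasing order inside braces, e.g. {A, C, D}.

{10, 52, 53, 86}

96: fault, frames (96)
86: fault, frames (96 86)
96: hit
52: fault, frames (86 96 52)
96: hit
52: hit
53: fault, frames (86 96 52 53)
86: hit
52: hit
96: hit
86: hit
53: hit
86: hit
52: hit
86: hit
10: fault, evict 96, frames (53 52 86 10)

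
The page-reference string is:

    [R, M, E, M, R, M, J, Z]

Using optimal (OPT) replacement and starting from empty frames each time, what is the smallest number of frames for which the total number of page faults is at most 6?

2

f=1: 8 faults
f=2: 6 faults
f=3: 5 faults
f=4: 5 faults
f=5: 5 faults
Smallest f with faults ≤ 6 is 2.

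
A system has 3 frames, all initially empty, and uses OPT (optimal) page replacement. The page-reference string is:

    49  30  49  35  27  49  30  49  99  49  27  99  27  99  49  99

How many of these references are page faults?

49: fault, frames [49]
30: fault, frames [49, 30]
49: hit
35: fault, frames [49, 30, 35]
27: fault, evict 35, frames [49, 30, 27]
49: hit
30: hit
49: hit
99: fault, evict 30, frames [49, 27, 99]
49: hit
27: hit
99: hit
27: hit
99: hit
49: hit
99: hit
Page faults: 5.

5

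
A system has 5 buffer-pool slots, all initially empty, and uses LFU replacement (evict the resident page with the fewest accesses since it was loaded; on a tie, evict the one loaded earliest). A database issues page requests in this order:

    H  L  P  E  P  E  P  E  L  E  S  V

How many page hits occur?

H: fault, frames (H)
L: fault, frames (H L)
P: fault, frames (H L P)
E: fault, frames (H L P E)
P: hit
E: hit
P: hit
E: hit
L: hit
E: hit
S: fault, frames (H L P E S)
V: fault, evict H, frames (L P E S V)
Hits: 6.

6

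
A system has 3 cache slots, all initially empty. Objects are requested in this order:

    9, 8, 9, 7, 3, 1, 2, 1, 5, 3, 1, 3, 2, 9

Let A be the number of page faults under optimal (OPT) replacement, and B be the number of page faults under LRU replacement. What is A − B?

Under OPT: F F . F F F F . F . . . F F → 9 faults.
Under LRU: F F . F F F F . F F . . F F → 10 faults.
A − B = 9 − 10 = -1.

-1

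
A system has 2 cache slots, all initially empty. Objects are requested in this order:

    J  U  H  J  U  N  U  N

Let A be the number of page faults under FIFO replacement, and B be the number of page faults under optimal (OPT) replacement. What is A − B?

Under FIFO: F F F F F F . . → 6 faults.
Under OPT: F F F . F F . . → 5 faults.
A − B = 6 − 5 = 1.

1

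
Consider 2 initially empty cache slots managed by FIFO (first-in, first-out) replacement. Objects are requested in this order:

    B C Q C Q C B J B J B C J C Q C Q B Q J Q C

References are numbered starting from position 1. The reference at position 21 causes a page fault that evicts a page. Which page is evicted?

B

pos 1: B -> fault, frames (B)
pos 2: C -> fault, frames (B C)
pos 3: Q -> fault, evict B, frames (C Q)
pos 4: C -> hit
pos 5: Q -> hit
pos 6: C -> hit
pos 7: B -> fault, evict C, frames (Q B)
pos 8: J -> fault, evict Q, frames (B J)
pos 9: B -> hit
pos 10: J -> hit
pos 11: B -> hit
pos 12: C -> fault, evict B, frames (J C)
pos 13: J -> hit
pos 14: C -> hit
pos 15: Q -> fault, evict J, frames (C Q)
pos 16: C -> hit
pos 17: Q -> hit
pos 18: B -> fault, evict C, frames (Q B)
pos 19: Q -> hit
pos 20: J -> fault, evict Q, frames (B J)
pos 21: Q -> fault, evict B, frames (J Q)
At position 21, page B is evicted.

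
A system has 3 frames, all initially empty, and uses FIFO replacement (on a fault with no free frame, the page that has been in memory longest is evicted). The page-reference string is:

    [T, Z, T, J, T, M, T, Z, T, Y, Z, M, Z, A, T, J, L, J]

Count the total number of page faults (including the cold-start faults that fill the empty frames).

12

T → miss, frames [T]
Z → miss, frames [T, Z]
T → hit
J → miss, frames [T, Z, J]
T → hit
M → miss, evict T, frames [Z, J, M]
T → miss, evict Z, frames [J, M, T]
Z → miss, evict J, frames [M, T, Z]
T → hit
Y → miss, evict M, frames [T, Z, Y]
Z → hit
M → miss, evict T, frames [Z, Y, M]
Z → hit
A → miss, evict Z, frames [Y, M, A]
T → miss, evict Y, frames [M, A, T]
J → miss, evict M, frames [A, T, J]
L → miss, evict A, frames [T, J, L]
J → hit
Page faults: 12.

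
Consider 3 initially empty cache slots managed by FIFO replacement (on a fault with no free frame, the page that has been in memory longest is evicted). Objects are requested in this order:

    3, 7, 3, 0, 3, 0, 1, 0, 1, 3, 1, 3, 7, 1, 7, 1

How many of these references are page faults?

3 -> miss, frames (3)
7 -> miss, frames (3 7)
3 -> hit
0 -> miss, frames (3 7 0)
3 -> hit
0 -> hit
1 -> miss, evict 3, frames (7 0 1)
0 -> hit
1 -> hit
3 -> miss, evict 7, frames (0 1 3)
1 -> hit
3 -> hit
7 -> miss, evict 0, frames (1 3 7)
1 -> hit
7 -> hit
1 -> hit
Page faults: 6.

6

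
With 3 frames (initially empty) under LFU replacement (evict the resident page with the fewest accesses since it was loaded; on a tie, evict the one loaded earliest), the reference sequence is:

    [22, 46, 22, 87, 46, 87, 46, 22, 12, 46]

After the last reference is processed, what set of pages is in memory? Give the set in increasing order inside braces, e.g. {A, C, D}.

{12, 22, 46}

22 -> miss, frames {22}
46 -> miss, frames {22,46}
22 -> hit
87 -> miss, frames {22,46,87}
46 -> hit
87 -> hit
46 -> hit
22 -> hit
12 -> miss, evict 87, frames {22,46,12}
46 -> hit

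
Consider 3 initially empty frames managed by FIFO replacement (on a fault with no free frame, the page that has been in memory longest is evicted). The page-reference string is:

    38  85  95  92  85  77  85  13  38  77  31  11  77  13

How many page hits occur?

2

38 -> fault, frames (38)
85 -> fault, frames (38 85)
95 -> fault, frames (38 85 95)
92 -> fault, evict 38, frames (85 95 92)
85 -> hit
77 -> fault, evict 85, frames (95 92 77)
85 -> fault, evict 95, frames (92 77 85)
13 -> fault, evict 92, frames (77 85 13)
38 -> fault, evict 77, frames (85 13 38)
77 -> fault, evict 85, frames (13 38 77)
31 -> fault, evict 13, frames (38 77 31)
11 -> fault, evict 38, frames (77 31 11)
77 -> hit
13 -> fault, evict 77, frames (31 11 13)
Hits: 2.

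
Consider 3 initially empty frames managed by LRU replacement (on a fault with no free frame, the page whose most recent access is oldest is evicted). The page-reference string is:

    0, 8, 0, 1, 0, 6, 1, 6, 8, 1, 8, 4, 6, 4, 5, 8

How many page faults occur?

0 → fault, frames (0)
8 → fault, frames (0 8)
0 → hit
1 → fault, frames (8 0 1)
0 → hit
6 → fault, evict 8, frames (1 0 6)
1 → hit
6 → hit
8 → fault, evict 0, frames (1 6 8)
1 → hit
8 → hit
4 → fault, evict 6, frames (1 8 4)
6 → fault, evict 1, frames (8 4 6)
4 → hit
5 → fault, evict 8, frames (6 4 5)
8 → fault, evict 6, frames (4 5 8)
Page faults: 9.

9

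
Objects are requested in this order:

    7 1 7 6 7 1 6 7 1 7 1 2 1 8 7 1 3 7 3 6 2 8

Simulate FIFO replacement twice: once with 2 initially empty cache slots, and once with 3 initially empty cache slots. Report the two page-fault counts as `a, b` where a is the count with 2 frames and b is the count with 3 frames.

17, 11

2 frames: F F . F F F F F F . . F . F F F F F . F F F → 17 faults.
3 frames: F F . F . . . . . . . F . F F F F . . F F F → 11 faults.
11 < 17: adding a frame reduced faults, as is typical.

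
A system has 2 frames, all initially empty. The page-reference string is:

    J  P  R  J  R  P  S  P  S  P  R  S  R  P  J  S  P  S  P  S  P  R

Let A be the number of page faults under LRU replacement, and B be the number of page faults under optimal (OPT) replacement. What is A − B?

3

Under LRU: F F F F . F F . . . F F . F F F F . . . . F → 13 faults.
Under OPT: F F F . . F F . . . F . . F F . F . . . . F → 10 faults.
A − B = 13 − 10 = 3.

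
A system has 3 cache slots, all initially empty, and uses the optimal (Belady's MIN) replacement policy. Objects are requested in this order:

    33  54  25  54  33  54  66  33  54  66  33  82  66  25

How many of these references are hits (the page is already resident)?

33: fault, frames (33)
54: fault, frames (33 54)
25: fault, frames (33 54 25)
54: hit
33: hit
54: hit
66: fault, evict 25, frames (33 54 66)
33: hit
54: hit
66: hit
33: hit
82: fault, evict 54, frames (33 66 82)
66: hit
25: fault, evict 82, frames (33 66 25)
Hits: 8.

8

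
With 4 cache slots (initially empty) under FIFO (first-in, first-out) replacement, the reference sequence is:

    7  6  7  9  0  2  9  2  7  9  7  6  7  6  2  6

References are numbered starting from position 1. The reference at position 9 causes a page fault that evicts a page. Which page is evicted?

6

pos 1: 7: fault, frames {7}
pos 2: 6: fault, frames {7,6}
pos 3: 7: hit
pos 4: 9: fault, frames {7,6,9}
pos 5: 0: fault, frames {7,6,9,0}
pos 6: 2: fault, evict 7, frames {6,9,0,2}
pos 7: 9: hit
pos 8: 2: hit
pos 9: 7: fault, evict 6, frames {9,0,2,7}
At position 9, page 6 is evicted.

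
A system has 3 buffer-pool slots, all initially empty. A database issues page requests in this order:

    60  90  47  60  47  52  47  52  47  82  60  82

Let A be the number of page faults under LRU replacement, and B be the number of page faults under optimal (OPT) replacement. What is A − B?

1

Under LRU: F F F . . F . . . F F . → 6 faults.
Under OPT: F F F . . F . . . F . . → 5 faults.
A − B = 6 − 5 = 1.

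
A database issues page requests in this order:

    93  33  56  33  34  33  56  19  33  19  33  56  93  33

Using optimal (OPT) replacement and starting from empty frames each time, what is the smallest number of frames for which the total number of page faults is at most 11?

f=1: 14 faults
f=2: 8 faults
f=3: 6 faults
f=4: 5 faults
f=5: 5 faults
Smallest f with faults ≤ 11 is 2.

2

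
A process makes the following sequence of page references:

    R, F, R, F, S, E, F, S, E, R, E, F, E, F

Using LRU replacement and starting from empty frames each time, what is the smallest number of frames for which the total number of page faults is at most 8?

3

f=1: 14 faults
f=2: 9 faults
f=3: 6 faults
f=4: 4 faults
Smallest f with faults ≤ 8 is 3.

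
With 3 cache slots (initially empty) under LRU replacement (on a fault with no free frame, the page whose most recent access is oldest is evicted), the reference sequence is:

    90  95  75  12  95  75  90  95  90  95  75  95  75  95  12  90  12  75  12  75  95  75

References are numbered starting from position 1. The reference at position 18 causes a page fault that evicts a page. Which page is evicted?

95

pos 1: 90: miss, frames [90]
pos 2: 95: miss, frames [90, 95]
pos 3: 75: miss, frames [90, 95, 75]
pos 4: 12: miss, evict 90, frames [95, 75, 12]
pos 5: 95: hit
pos 6: 75: hit
pos 7: 90: miss, evict 12, frames [95, 75, 90]
pos 8: 95: hit
pos 9: 90: hit
pos 10: 95: hit
pos 11: 75: hit
pos 12: 95: hit
pos 13: 75: hit
pos 14: 95: hit
pos 15: 12: miss, evict 90, frames [75, 95, 12]
pos 16: 90: miss, evict 75, frames [95, 12, 90]
pos 17: 12: hit
pos 18: 75: miss, evict 95, frames [90, 12, 75]
At position 18, page 95 is evicted.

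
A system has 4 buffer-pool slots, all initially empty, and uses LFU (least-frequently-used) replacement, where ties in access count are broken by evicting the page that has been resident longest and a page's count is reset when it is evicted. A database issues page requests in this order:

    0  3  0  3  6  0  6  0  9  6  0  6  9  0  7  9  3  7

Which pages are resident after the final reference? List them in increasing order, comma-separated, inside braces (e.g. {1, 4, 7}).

0 → fault, frames [0]
3 → fault, frames [0, 3]
0 → hit
3 → hit
6 → fault, frames [0, 3, 6]
0 → hit
6 → hit
0 → hit
9 → fault, frames [0, 3, 6, 9]
6 → hit
0 → hit
6 → hit
9 → hit
0 → hit
7 → fault, evict 3, frames [0, 6, 9, 7]
9 → hit
3 → fault, evict 7, frames [0, 6, 9, 3]
7 → fault, evict 3, frames [0, 6, 9, 7]

{0, 6, 7, 9}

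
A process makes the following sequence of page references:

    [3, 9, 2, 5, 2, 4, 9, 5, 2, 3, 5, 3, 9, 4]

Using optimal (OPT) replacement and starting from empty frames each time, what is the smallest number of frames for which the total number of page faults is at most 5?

f=1: 14 faults
f=2: 10 faults
f=3: 8 faults
f=4: 6 faults
f=5: 5 faults
Smallest f with faults ≤ 5 is 5.

5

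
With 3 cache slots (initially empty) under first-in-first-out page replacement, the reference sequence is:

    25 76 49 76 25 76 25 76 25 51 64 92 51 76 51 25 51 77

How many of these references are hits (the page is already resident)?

25 → miss, frames [25]
76 → miss, frames [25, 76]
49 → miss, frames [25, 76, 49]
76 → hit
25 → hit
76 → hit
25 → hit
76 → hit
25 → hit
51 → miss, evict 25, frames [76, 49, 51]
64 → miss, evict 76, frames [49, 51, 64]
92 → miss, evict 49, frames [51, 64, 92]
51 → hit
76 → miss, evict 51, frames [64, 92, 76]
51 → miss, evict 64, frames [92, 76, 51]
25 → miss, evict 92, frames [76, 51, 25]
51 → hit
77 → miss, evict 76, frames [51, 25, 77]
Hits: 8.

8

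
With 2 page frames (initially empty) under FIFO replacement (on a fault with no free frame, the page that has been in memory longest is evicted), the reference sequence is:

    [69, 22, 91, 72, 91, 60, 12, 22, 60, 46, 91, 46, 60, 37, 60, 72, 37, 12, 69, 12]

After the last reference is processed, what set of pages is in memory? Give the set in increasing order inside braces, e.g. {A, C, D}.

69 → miss, frames [69]
22 → miss, frames [69, 22]
91 → miss, evict 69, frames [22, 91]
72 → miss, evict 22, frames [91, 72]
91 → hit
60 → miss, evict 91, frames [72, 60]
12 → miss, evict 72, frames [60, 12]
22 → miss, evict 60, frames [12, 22]
60 → miss, evict 12, frames [22, 60]
46 → miss, evict 22, frames [60, 46]
91 → miss, evict 60, frames [46, 91]
46 → hit
60 → miss, evict 46, frames [91, 60]
37 → miss, evict 91, frames [60, 37]
60 → hit
72 → miss, evict 60, frames [37, 72]
37 → hit
12 → miss, evict 37, frames [72, 12]
69 → miss, evict 72, frames [12, 69]
12 → hit

{12, 69}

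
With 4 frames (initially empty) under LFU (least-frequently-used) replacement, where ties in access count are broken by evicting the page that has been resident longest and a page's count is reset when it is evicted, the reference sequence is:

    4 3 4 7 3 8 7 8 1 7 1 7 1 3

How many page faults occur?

4 -> fault, frames (4)
3 -> fault, frames (4 3)
4 -> hit
7 -> fault, frames (4 3 7)
3 -> hit
8 -> fault, frames (4 3 7 8)
7 -> hit
8 -> hit
1 -> fault, evict 4, frames (3 7 8 1)
7 -> hit
1 -> hit
7 -> hit
1 -> hit
3 -> hit
Page faults: 5.

5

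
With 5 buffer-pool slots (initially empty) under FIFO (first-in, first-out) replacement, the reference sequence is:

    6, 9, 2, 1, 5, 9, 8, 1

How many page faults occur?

6

6 -> miss, frames [6]
9 -> miss, frames [6, 9]
2 -> miss, frames [6, 9, 2]
1 -> miss, frames [6, 9, 2, 1]
5 -> miss, frames [6, 9, 2, 1, 5]
9 -> hit
8 -> miss, evict 6, frames [9, 2, 1, 5, 8]
1 -> hit
Page faults: 6.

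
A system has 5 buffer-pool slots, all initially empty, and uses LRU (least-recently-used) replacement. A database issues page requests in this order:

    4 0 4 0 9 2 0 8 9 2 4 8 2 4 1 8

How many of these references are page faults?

4: fault, frames {4}
0: fault, frames {4,0}
4: hit
0: hit
9: fault, frames {4,0,9}
2: fault, frames {4,0,9,2}
0: hit
8: fault, frames {4,9,2,0,8}
9: hit
2: hit
4: hit
8: hit
2: hit
4: hit
1: fault, evict 0, frames {9,8,2,4,1}
8: hit
Page faults: 6.

6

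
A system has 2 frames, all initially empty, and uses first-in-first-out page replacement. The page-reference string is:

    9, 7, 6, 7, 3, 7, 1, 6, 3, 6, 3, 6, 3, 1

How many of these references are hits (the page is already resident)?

5

9: miss, frames (9)
7: miss, frames (9 7)
6: miss, evict 9, frames (7 6)
7: hit
3: miss, evict 7, frames (6 3)
7: miss, evict 6, frames (3 7)
1: miss, evict 3, frames (7 1)
6: miss, evict 7, frames (1 6)
3: miss, evict 1, frames (6 3)
6: hit
3: hit
6: hit
3: hit
1: miss, evict 6, frames (3 1)
Hits: 5.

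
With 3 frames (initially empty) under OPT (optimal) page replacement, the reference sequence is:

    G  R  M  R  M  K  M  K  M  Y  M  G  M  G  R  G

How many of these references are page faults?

6

G: fault, frames {G}
R: fault, frames {G,R}
M: fault, frames {G,R,M}
R: hit
M: hit
K: fault, evict R, frames {G,M,K}
M: hit
K: hit
M: hit
Y: fault, evict K, frames {G,M,Y}
M: hit
G: hit
M: hit
G: hit
R: fault, evict Y, frames {G,M,R}
G: hit
Page faults: 6.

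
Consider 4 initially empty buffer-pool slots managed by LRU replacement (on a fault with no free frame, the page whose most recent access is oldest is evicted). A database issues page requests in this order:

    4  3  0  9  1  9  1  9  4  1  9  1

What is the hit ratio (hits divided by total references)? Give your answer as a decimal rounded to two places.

4 → fault, frames [4]
3 → fault, frames [4, 3]
0 → fault, frames [4, 3, 0]
9 → fault, frames [4, 3, 0, 9]
1 → fault, evict 4, frames [3, 0, 9, 1]
9 → hit
1 → hit
9 → hit
4 → fault, evict 3, frames [0, 1, 9, 4]
1 → hit
9 → hit
1 → hit
Hits: 6 of 12 references → 6/12 = 0.5000.

0.50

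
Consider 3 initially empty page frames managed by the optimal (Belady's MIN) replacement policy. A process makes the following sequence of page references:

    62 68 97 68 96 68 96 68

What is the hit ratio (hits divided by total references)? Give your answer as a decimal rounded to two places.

62: miss, frames {62}
68: miss, frames {62,68}
97: miss, frames {62,68,97}
68: hit
96: miss, evict 97, frames {62,68,96}
68: hit
96: hit
68: hit
Hits: 4 of 8 references → 4/8 = 0.5000.

0.50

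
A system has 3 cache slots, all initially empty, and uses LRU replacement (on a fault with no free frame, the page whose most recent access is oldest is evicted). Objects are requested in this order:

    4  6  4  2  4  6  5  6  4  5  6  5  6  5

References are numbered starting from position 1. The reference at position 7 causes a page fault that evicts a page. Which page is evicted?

pos 1: 4: miss, frames {4}
pos 2: 6: miss, frames {4,6}
pos 3: 4: hit
pos 4: 2: miss, frames {6,4,2}
pos 5: 4: hit
pos 6: 6: hit
pos 7: 5: miss, evict 2, frames {4,6,5}
At position 7, page 2 is evicted.

2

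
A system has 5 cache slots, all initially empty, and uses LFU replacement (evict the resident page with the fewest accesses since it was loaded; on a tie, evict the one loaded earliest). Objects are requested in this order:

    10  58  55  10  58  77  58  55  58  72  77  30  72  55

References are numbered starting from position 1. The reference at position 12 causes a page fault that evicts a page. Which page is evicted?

72

pos 1: 10 → fault, frames {10}
pos 2: 58 → fault, frames {10,58}
pos 3: 55 → fault, frames {10,58,55}
pos 4: 10 → hit
pos 5: 58 → hit
pos 6: 77 → fault, frames {10,58,55,77}
pos 7: 58 → hit
pos 8: 55 → hit
pos 9: 58 → hit
pos 10: 72 → fault, frames {10,58,55,77,72}
pos 11: 77 → hit
pos 12: 30 → fault, evict 72, frames {10,58,55,77,30}
At position 12, page 72 is evicted.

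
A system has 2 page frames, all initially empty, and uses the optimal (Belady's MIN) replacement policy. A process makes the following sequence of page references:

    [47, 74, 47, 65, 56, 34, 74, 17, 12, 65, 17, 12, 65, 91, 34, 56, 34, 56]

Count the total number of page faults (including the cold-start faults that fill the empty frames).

12

47: miss, frames [47]
74: miss, frames [47, 74]
47: hit
65: miss, evict 47, frames [74, 65]
56: miss, evict 65, frames [74, 56]
34: miss, evict 56, frames [74, 34]
74: hit
17: miss, evict 74, frames [34, 17]
12: miss, evict 34, frames [17, 12]
65: miss, evict 12, frames [17, 65]
17: hit
12: miss, evict 17, frames [65, 12]
65: hit
91: miss, evict 12, frames [65, 91]
34: miss, evict 91, frames [65, 34]
56: miss, evict 65, frames [34, 56]
34: hit
56: hit
Page faults: 12.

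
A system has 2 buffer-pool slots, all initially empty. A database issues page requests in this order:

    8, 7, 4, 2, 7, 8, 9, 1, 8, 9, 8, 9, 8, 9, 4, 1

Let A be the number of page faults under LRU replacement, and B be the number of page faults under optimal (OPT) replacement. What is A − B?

2

Under LRU: F F F F F F F F F F . . . . F F → 12 faults.
Under OPT: F F F F . F F F . F . . . . F F → 10 faults.
A − B = 12 − 10 = 2.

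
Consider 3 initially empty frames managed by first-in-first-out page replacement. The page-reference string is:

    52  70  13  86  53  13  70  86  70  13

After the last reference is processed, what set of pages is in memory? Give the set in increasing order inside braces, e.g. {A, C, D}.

52 -> fault, frames {52}
70 -> fault, frames {52,70}
13 -> fault, frames {52,70,13}
86 -> fault, evict 52, frames {70,13,86}
53 -> fault, evict 70, frames {13,86,53}
13 -> hit
70 -> fault, evict 13, frames {86,53,70}
86 -> hit
70 -> hit
13 -> fault, evict 86, frames {53,70,13}

{13, 53, 70}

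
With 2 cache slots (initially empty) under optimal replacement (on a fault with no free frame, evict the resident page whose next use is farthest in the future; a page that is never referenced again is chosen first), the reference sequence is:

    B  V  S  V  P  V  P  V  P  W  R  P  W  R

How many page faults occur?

B -> miss, frames [B]
V -> miss, frames [B, V]
S -> miss, evict B, frames [V, S]
V -> hit
P -> miss, evict S, frames [V, P]
V -> hit
P -> hit
V -> hit
P -> hit
W -> miss, evict V, frames [P, W]
R -> miss, evict W, frames [P, R]
P -> hit
W -> miss, evict P, frames [R, W]
R -> hit
Page faults: 7.

7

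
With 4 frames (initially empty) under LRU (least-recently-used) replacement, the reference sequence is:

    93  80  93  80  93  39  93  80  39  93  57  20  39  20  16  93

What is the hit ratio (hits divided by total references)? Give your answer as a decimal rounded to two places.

0.56

93 -> fault, frames [93]
80 -> fault, frames [93, 80]
93 -> hit
80 -> hit
93 -> hit
39 -> fault, frames [80, 93, 39]
93 -> hit
80 -> hit
39 -> hit
93 -> hit
57 -> fault, frames [80, 39, 93, 57]
20 -> fault, evict 80, frames [39, 93, 57, 20]
39 -> hit
20 -> hit
16 -> fault, evict 93, frames [57, 39, 20, 16]
93 -> fault, evict 57, frames [39, 20, 16, 93]
Hits: 9 of 16 references → 9/16 = 0.5625.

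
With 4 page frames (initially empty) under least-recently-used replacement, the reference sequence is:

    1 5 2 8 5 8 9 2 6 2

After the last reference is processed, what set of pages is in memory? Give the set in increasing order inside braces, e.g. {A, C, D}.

1 -> miss, frames (1)
5 -> miss, frames (1 5)
2 -> miss, frames (1 5 2)
8 -> miss, frames (1 5 2 8)
5 -> hit
8 -> hit
9 -> miss, evict 1, frames (2 5 8 9)
2 -> hit
6 -> miss, evict 5, frames (8 9 2 6)
2 -> hit

{2, 6, 8, 9}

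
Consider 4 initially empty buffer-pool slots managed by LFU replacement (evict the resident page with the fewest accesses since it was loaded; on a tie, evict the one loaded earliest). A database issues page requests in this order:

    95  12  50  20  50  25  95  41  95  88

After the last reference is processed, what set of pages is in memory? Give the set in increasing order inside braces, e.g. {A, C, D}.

95 → fault, frames (95)
12 → fault, frames (95 12)
50 → fault, frames (95 12 50)
20 → fault, frames (95 12 50 20)
50 → hit
25 → fault, evict 95, frames (12 50 20 25)
95 → fault, evict 12, frames (50 20 25 95)
41 → fault, evict 20, frames (50 25 95 41)
95 → hit
88 → fault, evict 25, frames (50 95 41 88)

{41, 50, 88, 95}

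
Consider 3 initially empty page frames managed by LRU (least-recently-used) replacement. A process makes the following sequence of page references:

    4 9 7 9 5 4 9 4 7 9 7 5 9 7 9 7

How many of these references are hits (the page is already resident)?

4 -> fault, frames (4)
9 -> fault, frames (4 9)
7 -> fault, frames (4 9 7)
9 -> hit
5 -> fault, evict 4, frames (7 9 5)
4 -> fault, evict 7, frames (9 5 4)
9 -> hit
4 -> hit
7 -> fault, evict 5, frames (9 4 7)
9 -> hit
7 -> hit
5 -> fault, evict 4, frames (9 7 5)
9 -> hit
7 -> hit
9 -> hit
7 -> hit
Hits: 9.

9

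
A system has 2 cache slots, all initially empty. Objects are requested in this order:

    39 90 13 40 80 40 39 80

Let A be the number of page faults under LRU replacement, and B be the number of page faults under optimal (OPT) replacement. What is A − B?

Under LRU: F F F F F . F F → 7 faults.
Under OPT: F F F F F . F . → 6 faults.
A − B = 7 − 6 = 1.

1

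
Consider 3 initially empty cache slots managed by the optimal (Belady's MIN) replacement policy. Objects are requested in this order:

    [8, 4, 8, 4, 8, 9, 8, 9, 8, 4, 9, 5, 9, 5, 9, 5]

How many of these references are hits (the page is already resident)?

12

8: fault, frames (8)
4: fault, frames (8 4)
8: hit
4: hit
8: hit
9: fault, frames (8 4 9)
8: hit
9: hit
8: hit
4: hit
9: hit
5: fault, evict 4, frames (8 9 5)
9: hit
5: hit
9: hit
5: hit
Hits: 12.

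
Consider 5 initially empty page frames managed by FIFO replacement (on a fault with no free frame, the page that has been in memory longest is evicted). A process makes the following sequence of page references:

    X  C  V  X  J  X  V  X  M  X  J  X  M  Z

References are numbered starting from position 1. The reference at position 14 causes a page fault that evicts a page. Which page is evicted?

pos 1: X: fault, frames (X)
pos 2: C: fault, frames (X C)
pos 3: V: fault, frames (X C V)
pos 4: X: hit
pos 5: J: fault, frames (X C V J)
pos 6: X: hit
pos 7: V: hit
pos 8: X: hit
pos 9: M: fault, frames (X C V J M)
pos 10: X: hit
pos 11: J: hit
pos 12: X: hit
pos 13: M: hit
pos 14: Z: fault, evict X, frames (C V J M Z)
At position 14, page X is evicted.

X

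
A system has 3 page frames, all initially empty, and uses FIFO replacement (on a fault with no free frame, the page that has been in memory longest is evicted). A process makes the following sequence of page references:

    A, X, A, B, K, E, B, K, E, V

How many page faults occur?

6

A: miss, frames {A}
X: miss, frames {A,X}
A: hit
B: miss, frames {A,X,B}
K: miss, evict A, frames {X,B,K}
E: miss, evict X, frames {B,K,E}
B: hit
K: hit
E: hit
V: miss, evict B, frames {K,E,V}
Page faults: 6.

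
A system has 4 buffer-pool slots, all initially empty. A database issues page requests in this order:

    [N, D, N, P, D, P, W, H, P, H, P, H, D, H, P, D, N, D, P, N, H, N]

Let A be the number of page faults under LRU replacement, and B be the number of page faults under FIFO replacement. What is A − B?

Under LRU: F F . F . . F F . . . . . . . . F . . . . . → 6 faults.
Under FIFO: F F . F . . F F . . . . . . . . F F F . . . → 8 faults.
A − B = 6 − 8 = -2.

-2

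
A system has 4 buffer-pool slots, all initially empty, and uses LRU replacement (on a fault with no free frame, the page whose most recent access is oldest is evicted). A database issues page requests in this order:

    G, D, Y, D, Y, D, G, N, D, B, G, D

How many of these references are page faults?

5

G -> miss, frames [G]
D -> miss, frames [G, D]
Y -> miss, frames [G, D, Y]
D -> hit
Y -> hit
D -> hit
G -> hit
N -> miss, frames [Y, D, G, N]
D -> hit
B -> miss, evict Y, frames [G, N, D, B]
G -> hit
D -> hit
Page faults: 5.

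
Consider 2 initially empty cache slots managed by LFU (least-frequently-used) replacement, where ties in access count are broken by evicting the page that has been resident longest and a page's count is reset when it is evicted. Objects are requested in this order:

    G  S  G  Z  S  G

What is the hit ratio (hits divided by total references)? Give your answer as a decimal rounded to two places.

0.33

G -> fault, frames {G}
S -> fault, frames {G,S}
G -> hit
Z -> fault, evict S, frames {G,Z}
S -> fault, evict Z, frames {G,S}
G -> hit
Hits: 2 of 6 references → 2/6 = 0.3333.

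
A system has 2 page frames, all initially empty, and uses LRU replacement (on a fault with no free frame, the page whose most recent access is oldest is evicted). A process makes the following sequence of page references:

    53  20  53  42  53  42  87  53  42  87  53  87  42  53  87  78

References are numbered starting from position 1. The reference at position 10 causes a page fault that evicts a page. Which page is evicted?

53

pos 1: 53: miss, frames (53)
pos 2: 20: miss, frames (53 20)
pos 3: 53: hit
pos 4: 42: miss, evict 20, frames (53 42)
pos 5: 53: hit
pos 6: 42: hit
pos 7: 87: miss, evict 53, frames (42 87)
pos 8: 53: miss, evict 42, frames (87 53)
pos 9: 42: miss, evict 87, frames (53 42)
pos 10: 87: miss, evict 53, frames (42 87)
At position 10, page 53 is evicted.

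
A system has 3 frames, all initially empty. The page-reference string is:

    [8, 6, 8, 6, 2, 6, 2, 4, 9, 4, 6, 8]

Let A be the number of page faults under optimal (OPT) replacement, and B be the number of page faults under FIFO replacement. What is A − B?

-1

Under OPT: F F . . F . . F F . . F → 6 faults.
Under FIFO: F F . . F . . F F . F F → 7 faults.
A − B = 6 − 7 = -1.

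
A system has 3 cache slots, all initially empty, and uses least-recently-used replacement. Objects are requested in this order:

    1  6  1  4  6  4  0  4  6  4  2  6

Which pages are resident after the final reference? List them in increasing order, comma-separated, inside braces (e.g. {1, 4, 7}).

1: miss, frames [1]
6: miss, frames [1, 6]
1: hit
4: miss, frames [6, 1, 4]
6: hit
4: hit
0: miss, evict 1, frames [6, 4, 0]
4: hit
6: hit
4: hit
2: miss, evict 0, frames [6, 4, 2]
6: hit

{2, 4, 6}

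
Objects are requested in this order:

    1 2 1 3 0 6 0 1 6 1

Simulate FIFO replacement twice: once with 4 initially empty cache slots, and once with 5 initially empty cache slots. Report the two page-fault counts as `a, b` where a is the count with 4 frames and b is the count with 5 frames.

4 frames: F F . F F F . F . . → 6 faults.
5 frames: F F . F F F . . . . → 5 faults.
5 < 6: adding a frame reduced faults, as is typical.

6, 5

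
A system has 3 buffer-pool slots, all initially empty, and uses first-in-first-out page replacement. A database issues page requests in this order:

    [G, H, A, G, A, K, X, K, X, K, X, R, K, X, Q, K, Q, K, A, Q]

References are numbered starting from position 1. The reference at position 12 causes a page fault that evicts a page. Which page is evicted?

pos 1: G → miss, frames (G)
pos 2: H → miss, frames (G H)
pos 3: A → miss, frames (G H A)
pos 4: G → hit
pos 5: A → hit
pos 6: K → miss, evict G, frames (H A K)
pos 7: X → miss, evict H, frames (A K X)
pos 8: K → hit
pos 9: X → hit
pos 10: K → hit
pos 11: X → hit
pos 12: R → miss, evict A, frames (K X R)
At position 12, page A is evicted.

A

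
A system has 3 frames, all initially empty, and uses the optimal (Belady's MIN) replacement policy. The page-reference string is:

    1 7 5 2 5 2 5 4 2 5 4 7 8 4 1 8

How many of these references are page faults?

8

1: fault, frames [1]
7: fault, frames [1, 7]
5: fault, frames [1, 7, 5]
2: fault, evict 1, frames [7, 5, 2]
5: hit
2: hit
5: hit
4: fault, evict 7, frames [5, 2, 4]
2: hit
5: hit
4: hit
7: fault, evict 2, frames [5, 4, 7]
8: fault, evict 7, frames [5, 4, 8]
4: hit
1: fault, evict 4, frames [5, 8, 1]
8: hit
Page faults: 8.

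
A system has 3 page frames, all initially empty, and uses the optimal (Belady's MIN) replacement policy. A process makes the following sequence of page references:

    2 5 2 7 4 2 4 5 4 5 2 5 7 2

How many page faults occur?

2 -> fault, frames {2}
5 -> fault, frames {2,5}
2 -> hit
7 -> fault, frames {2,5,7}
4 -> fault, evict 7, frames {2,5,4}
2 -> hit
4 -> hit
5 -> hit
4 -> hit
5 -> hit
2 -> hit
5 -> hit
7 -> fault, evict 4, frames {2,5,7}
2 -> hit
Page faults: 5.

5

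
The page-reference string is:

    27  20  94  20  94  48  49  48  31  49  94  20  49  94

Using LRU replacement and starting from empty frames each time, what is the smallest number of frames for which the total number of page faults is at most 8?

3

f=1: 14 faults
f=2: 11 faults
f=3: 8 faults
f=4: 7 faults
f=5: 6 faults
f=6: 6 faults
Smallest f with faults ≤ 8 is 3.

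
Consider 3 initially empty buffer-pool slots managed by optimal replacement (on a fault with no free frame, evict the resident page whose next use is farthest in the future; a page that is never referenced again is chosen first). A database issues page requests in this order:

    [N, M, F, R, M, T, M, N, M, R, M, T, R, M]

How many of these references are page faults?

N: miss, frames (N)
M: miss, frames (N M)
F: miss, frames (N M F)
R: miss, evict F, frames (N M R)
M: hit
T: miss, evict R, frames (N M T)
M: hit
N: hit
M: hit
R: miss, evict N, frames (M T R)
M: hit
T: hit
R: hit
M: hit
Page faults: 6.

6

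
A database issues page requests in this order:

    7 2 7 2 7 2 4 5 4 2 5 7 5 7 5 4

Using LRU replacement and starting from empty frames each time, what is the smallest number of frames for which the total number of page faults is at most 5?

4

f=1: 16 faults
f=2: 8 faults
f=3: 6 faults
f=4: 4 faults
Smallest f with faults ≤ 5 is 4.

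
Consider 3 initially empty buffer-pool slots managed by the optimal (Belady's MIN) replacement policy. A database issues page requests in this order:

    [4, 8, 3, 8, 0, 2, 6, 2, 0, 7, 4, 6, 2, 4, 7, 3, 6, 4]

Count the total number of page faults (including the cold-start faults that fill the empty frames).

10

4 → miss, frames (4)
8 → miss, frames (4 8)
3 → miss, frames (4 8 3)
8 → hit
0 → miss, evict 8, frames (4 3 0)
2 → miss, evict 3, frames (4 0 2)
6 → miss, evict 4, frames (0 2 6)
2 → hit
0 → hit
7 → miss, evict 0, frames (2 6 7)
4 → miss, evict 7, frames (2 6 4)
6 → hit
2 → hit
4 → hit
7 → miss, evict 2, frames (6 4 7)
3 → miss, evict 7, frames (6 4 3)
6 → hit
4 → hit
Page faults: 10.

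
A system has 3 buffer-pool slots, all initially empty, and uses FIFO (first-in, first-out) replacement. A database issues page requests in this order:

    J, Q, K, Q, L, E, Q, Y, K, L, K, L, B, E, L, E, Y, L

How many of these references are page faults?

13

J: miss, frames (J)
Q: miss, frames (J Q)
K: miss, frames (J Q K)
Q: hit
L: miss, evict J, frames (Q K L)
E: miss, evict Q, frames (K L E)
Q: miss, evict K, frames (L E Q)
Y: miss, evict L, frames (E Q Y)
K: miss, evict E, frames (Q Y K)
L: miss, evict Q, frames (Y K L)
K: hit
L: hit
B: miss, evict Y, frames (K L B)
E: miss, evict K, frames (L B E)
L: hit
E: hit
Y: miss, evict L, frames (B E Y)
L: miss, evict B, frames (E Y L)
Page faults: 13.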